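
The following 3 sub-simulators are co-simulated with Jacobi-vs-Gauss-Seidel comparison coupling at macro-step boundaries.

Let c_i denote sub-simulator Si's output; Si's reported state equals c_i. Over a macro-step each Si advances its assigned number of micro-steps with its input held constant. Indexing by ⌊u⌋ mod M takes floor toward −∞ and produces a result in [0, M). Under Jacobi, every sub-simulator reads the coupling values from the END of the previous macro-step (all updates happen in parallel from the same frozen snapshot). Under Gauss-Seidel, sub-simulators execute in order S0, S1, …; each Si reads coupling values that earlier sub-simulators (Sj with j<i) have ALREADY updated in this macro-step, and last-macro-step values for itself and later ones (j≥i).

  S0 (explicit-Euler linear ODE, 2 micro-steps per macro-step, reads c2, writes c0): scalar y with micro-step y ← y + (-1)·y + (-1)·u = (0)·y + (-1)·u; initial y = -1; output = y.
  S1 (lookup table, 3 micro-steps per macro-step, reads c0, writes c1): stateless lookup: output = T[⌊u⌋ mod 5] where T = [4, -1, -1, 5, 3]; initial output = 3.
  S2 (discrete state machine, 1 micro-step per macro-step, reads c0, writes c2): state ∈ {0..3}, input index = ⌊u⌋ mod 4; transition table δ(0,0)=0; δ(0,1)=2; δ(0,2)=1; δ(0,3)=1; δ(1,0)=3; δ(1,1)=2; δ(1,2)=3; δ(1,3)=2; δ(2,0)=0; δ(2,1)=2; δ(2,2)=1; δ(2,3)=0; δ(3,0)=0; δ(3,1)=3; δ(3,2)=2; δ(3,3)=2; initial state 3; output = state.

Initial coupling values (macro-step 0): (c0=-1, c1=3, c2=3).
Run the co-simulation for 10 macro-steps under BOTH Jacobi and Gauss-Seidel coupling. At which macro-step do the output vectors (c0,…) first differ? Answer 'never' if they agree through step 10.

[Jacobi] macro 1: S0 reads c2=3 → after 2×micro: -3; S1 reads c0=-1 → after 3×micro: 3; S2 reads c0=-1 → after 1×micro: 2 ⇒ (c0=-3, c1=3, c2=2)
[Jacobi] macro 2: S0 reads c2=2 → after 2×micro: -2; S1 reads c0=-3 → after 3×micro: -1; S2 reads c0=-3 → after 1×micro: 2 ⇒ (c0=-2, c1=-1, c2=2)
[Jacobi] macro 3: S0 reads c2=2 → after 2×micro: -2; S1 reads c0=-2 → after 3×micro: 5; S2 reads c0=-2 → after 1×micro: 1 ⇒ (c0=-2, c1=5, c2=1)
[Jacobi] macro 4: S0 reads c2=1 → after 2×micro: -1; S1 reads c0=-2 → after 3×micro: 5; S2 reads c0=-2 → after 1×micro: 3 ⇒ (c0=-1, c1=5, c2=3)
[Jacobi] macro 5: S0 reads c2=3 → after 2×micro: -3; S1 reads c0=-1 → after 3×micro: 3; S2 reads c0=-1 → after 1×micro: 2 ⇒ (c0=-3, c1=3, c2=2)
[Jacobi] macro 6: S0 reads c2=2 → after 2×micro: -2; S1 reads c0=-3 → after 3×micro: -1; S2 reads c0=-3 → after 1×micro: 2 ⇒ (c0=-2, c1=-1, c2=2)
[Jacobi] macro 7: S0 reads c2=2 → after 2×micro: -2; S1 reads c0=-2 → after 3×micro: 5; S2 reads c0=-2 → after 1×micro: 1 ⇒ (c0=-2, c1=5, c2=1)
[Jacobi] macro 8: S0 reads c2=1 → after 2×micro: -1; S1 reads c0=-2 → after 3×micro: 5; S2 reads c0=-2 → after 1×micro: 3 ⇒ (c0=-1, c1=5, c2=3)
[Jacobi] macro 9: S0 reads c2=3 → after 2×micro: -3; S1 reads c0=-1 → after 3×micro: 3; S2 reads c0=-1 → after 1×micro: 2 ⇒ (c0=-3, c1=3, c2=2)
[Jacobi] macro 10: S0 reads c2=2 → after 2×micro: -2; S1 reads c0=-3 → after 3×micro: -1; S2 reads c0=-3 → after 1×micro: 2 ⇒ (c0=-2, c1=-1, c2=2)
[Gauss-Seidel] macro 1: S0 reads c2=3 → after 2×micro: -3; S1 reads c0=-3 → after 3×micro: -1; S2 reads c0=-3 → after 1×micro: 3 ⇒ (c0=-3, c1=-1, c2=3)
[Gauss-Seidel] macro 2: S0 reads c2=3 → after 2×micro: -3; S1 reads c0=-3 → after 3×micro: -1; S2 reads c0=-3 → after 1×micro: 3 ⇒ (c0=-3, c1=-1, c2=3)
[Gauss-Seidel] macro 3: S0 reads c2=3 → after 2×micro: -3; S1 reads c0=-3 → after 3×micro: -1; S2 reads c0=-3 → after 1×micro: 3 ⇒ (c0=-3, c1=-1, c2=3)
[Gauss-Seidel] macro 4: S0 reads c2=3 → after 2×micro: -3; S1 reads c0=-3 → after 3×micro: -1; S2 reads c0=-3 → after 1×micro: 3 ⇒ (c0=-3, c1=-1, c2=3)
[Gauss-Seidel] macro 5: S0 reads c2=3 → after 2×micro: -3; S1 reads c0=-3 → after 3×micro: -1; S2 reads c0=-3 → after 1×micro: 3 ⇒ (c0=-3, c1=-1, c2=3)
[Gauss-Seidel] macro 6: S0 reads c2=3 → after 2×micro: -3; S1 reads c0=-3 → after 3×micro: -1; S2 reads c0=-3 → after 1×micro: 3 ⇒ (c0=-3, c1=-1, c2=3)
[Gauss-Seidel] macro 7: S0 reads c2=3 → after 2×micro: -3; S1 reads c0=-3 → after 3×micro: -1; S2 reads c0=-3 → after 1×micro: 3 ⇒ (c0=-3, c1=-1, c2=3)
[Gauss-Seidel] macro 8: S0 reads c2=3 → after 2×micro: -3; S1 reads c0=-3 → after 3×micro: -1; S2 reads c0=-3 → after 1×micro: 3 ⇒ (c0=-3, c1=-1, c2=3)
[Gauss-Seidel] macro 9: S0 reads c2=3 → after 2×micro: -3; S1 reads c0=-3 → after 3×micro: -1; S2 reads c0=-3 → after 1×micro: 3 ⇒ (c0=-3, c1=-1, c2=3)
[Gauss-Seidel] macro 10: S0 reads c2=3 → after 2×micro: -3; S1 reads c0=-3 → after 3×micro: -1; S2 reads c0=-3 → after 1×micro: 3 ⇒ (c0=-3, c1=-1, c2=3)

first divergence at macro-step: 1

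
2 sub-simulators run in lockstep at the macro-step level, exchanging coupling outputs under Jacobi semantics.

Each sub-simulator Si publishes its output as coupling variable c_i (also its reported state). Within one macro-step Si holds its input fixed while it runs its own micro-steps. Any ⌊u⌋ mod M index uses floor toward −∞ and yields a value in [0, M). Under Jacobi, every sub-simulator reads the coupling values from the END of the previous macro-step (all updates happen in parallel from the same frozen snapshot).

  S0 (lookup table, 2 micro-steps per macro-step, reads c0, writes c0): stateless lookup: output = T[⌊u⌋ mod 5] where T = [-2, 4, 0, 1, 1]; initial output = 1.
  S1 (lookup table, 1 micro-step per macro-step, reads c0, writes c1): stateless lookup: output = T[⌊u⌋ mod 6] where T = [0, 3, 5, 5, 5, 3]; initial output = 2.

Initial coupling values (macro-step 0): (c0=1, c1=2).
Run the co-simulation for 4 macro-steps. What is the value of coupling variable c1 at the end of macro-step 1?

macro 1: S0 reads c0=1 → after 2×micro: 4; S1 reads c0=1 → after 1×micro: 3 ⇒ (c0=4, c1=3)
macro 2: S0 reads c0=4 → after 2×micro: 1; S1 reads c0=4 → after 1×micro: 5 ⇒ (c0=1, c1=5)
macro 3: S0 reads c0=1 → after 2×micro: 4; S1 reads c0=1 → after 1×micro: 3 ⇒ (c0=4, c1=3)
macro 4: S0 reads c0=4 → after 2×micro: 1; S1 reads c0=4 → after 1×micro: 5 ⇒ (c0=1, c1=5)

c1 at macro-step 1 = 3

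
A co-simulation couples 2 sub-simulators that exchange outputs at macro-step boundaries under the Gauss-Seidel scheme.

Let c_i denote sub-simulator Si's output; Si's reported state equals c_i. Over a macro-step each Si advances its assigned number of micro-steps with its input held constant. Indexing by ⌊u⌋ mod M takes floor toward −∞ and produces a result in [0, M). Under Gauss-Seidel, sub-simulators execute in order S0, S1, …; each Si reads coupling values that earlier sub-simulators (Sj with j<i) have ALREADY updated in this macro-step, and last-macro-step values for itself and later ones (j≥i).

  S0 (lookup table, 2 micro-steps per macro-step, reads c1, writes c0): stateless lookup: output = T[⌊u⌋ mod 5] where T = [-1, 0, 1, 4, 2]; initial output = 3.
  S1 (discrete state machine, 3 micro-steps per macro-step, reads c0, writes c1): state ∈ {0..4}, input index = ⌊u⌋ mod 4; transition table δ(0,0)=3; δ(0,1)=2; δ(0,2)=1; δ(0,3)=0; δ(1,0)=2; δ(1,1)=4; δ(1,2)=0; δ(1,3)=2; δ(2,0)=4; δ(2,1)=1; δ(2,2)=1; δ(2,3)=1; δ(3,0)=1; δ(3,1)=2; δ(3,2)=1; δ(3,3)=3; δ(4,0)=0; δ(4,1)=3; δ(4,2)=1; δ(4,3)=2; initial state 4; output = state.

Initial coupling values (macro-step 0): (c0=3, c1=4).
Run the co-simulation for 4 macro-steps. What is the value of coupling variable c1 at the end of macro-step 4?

macro 1: S0 reads c1=4 → after 2×micro: 2; S1 reads c0=2 → after 3×micro: 1 ⇒ (c0=2, c1=1)
macro 2: S0 reads c1=1 → after 2×micro: 0; S1 reads c0=0 → after 3×micro: 0 ⇒ (c0=0, c1=0)
macro 3: S0 reads c1=0 → after 2×micro: -1; S1 reads c0=-1 → after 3×micro: 0 ⇒ (c0=-1, c1=0)
macro 4: S0 reads c1=0 → after 2×micro: -1; S1 reads c0=-1 → after 3×micro: 0 ⇒ (c0=-1, c1=0)

c1 at macro-step 4 = 0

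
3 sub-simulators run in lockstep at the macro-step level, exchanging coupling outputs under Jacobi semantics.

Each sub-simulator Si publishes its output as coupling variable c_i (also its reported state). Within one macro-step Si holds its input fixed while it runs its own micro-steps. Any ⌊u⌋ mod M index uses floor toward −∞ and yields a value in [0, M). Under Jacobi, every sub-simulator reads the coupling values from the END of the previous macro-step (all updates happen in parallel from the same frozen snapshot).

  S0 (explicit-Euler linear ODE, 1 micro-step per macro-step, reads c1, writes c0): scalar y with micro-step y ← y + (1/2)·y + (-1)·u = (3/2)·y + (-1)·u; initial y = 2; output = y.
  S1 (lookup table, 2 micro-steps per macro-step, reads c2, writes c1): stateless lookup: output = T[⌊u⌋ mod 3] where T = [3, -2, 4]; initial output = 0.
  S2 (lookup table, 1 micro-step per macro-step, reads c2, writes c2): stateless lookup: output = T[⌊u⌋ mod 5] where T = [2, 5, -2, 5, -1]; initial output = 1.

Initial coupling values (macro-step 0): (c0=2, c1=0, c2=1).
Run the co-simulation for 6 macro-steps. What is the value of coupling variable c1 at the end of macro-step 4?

macro 1: S0 reads c1=0 → after 1×micro: 3; S1 reads c2=1 → after 2×micro: -2; S2 reads c2=1 → after 1×micro: 5 ⇒ (c0=3, c1=-2, c2=5)
macro 2: S0 reads c1=-2 → after 1×micro: 13/2; S1 reads c2=5 → after 2×micro: 4; S2 reads c2=5 → after 1×micro: 2 ⇒ (c0=13/2, c1=4, c2=2)
macro 3: S0 reads c1=4 → after 1×micro: 23/4; S1 reads c2=2 → after 2×micro: 4; S2 reads c2=2 → after 1×micro: -2 ⇒ (c0=23/4, c1=4, c2=-2)
macro 4: S0 reads c1=4 → after 1×micro: 37/8; S1 reads c2=-2 → after 2×micro: -2; S2 reads c2=-2 → after 1×micro: 5 ⇒ (c0=37/8, c1=-2, c2=5)
macro 5: S0 reads c1=-2 → after 1×micro: 143/16; S1 reads c2=5 → after 2×micro: 4; S2 reads c2=5 → after 1×micro: 2 ⇒ (c0=143/16, c1=4, c2=2)
macro 6: S0 reads c1=4 → after 1×micro: 301/32; S1 reads c2=2 → after 2×micro: 4; S2 reads c2=2 → after 1×micro: -2 ⇒ (c0=301/32, c1=4, c2=-2)

c1 at macro-step 4 = -2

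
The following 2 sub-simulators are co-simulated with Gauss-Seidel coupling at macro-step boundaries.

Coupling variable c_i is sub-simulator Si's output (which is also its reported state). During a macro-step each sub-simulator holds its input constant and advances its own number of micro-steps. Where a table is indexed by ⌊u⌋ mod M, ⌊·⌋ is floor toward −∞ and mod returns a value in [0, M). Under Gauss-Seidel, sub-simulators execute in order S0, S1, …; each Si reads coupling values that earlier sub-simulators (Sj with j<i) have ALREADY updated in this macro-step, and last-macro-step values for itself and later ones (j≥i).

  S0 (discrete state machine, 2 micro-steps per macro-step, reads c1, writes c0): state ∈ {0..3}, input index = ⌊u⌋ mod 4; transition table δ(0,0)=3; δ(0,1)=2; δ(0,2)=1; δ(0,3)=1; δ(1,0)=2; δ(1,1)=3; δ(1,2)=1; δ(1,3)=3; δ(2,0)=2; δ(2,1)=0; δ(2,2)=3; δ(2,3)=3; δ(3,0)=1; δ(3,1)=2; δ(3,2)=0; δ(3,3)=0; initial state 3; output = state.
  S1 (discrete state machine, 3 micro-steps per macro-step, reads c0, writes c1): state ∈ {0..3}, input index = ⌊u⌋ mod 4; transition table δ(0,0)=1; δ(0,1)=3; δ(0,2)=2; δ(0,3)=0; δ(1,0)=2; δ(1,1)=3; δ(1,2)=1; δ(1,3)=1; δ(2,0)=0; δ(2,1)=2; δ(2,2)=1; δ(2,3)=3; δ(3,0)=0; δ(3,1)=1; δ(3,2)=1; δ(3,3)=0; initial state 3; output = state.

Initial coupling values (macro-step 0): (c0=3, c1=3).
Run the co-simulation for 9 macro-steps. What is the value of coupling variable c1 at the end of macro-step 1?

macro 1: S0 reads c1=3 → after 2×micro: 1; S1 reads c0=1 → after 3×micro: 1 ⇒ (c0=1, c1=1)
macro 2: S0 reads c1=1 → after 2×micro: 2; S1 reads c0=2 → after 3×micro: 1 ⇒ (c0=2, c1=1)
macro 3: S0 reads c1=1 → after 2×micro: 2; S1 reads c0=2 → after 3×micro: 1 ⇒ (c0=2, c1=1)
macro 4: S0 reads c1=1 → after 2×micro: 2; S1 reads c0=2 → after 3×micro: 1 ⇒ (c0=2, c1=1)
macro 5: S0 reads c1=1 → after 2×micro: 2; S1 reads c0=2 → after 3×micro: 1 ⇒ (c0=2, c1=1)
macro 6: S0 reads c1=1 → after 2×micro: 2; S1 reads c0=2 → after 3×micro: 1 ⇒ (c0=2, c1=1)
macro 7: S0 reads c1=1 → after 2×micro: 2; S1 reads c0=2 → after 3×micro: 1 ⇒ (c0=2, c1=1)
macro 8: S0 reads c1=1 → after 2×micro: 2; S1 reads c0=2 → after 3×micro: 1 ⇒ (c0=2, c1=1)
macro 9: S0 reads c1=1 → after 2×micro: 2; S1 reads c0=2 → after 3×micro: 1 ⇒ (c0=2, c1=1)

c1 at macro-step 1 = 1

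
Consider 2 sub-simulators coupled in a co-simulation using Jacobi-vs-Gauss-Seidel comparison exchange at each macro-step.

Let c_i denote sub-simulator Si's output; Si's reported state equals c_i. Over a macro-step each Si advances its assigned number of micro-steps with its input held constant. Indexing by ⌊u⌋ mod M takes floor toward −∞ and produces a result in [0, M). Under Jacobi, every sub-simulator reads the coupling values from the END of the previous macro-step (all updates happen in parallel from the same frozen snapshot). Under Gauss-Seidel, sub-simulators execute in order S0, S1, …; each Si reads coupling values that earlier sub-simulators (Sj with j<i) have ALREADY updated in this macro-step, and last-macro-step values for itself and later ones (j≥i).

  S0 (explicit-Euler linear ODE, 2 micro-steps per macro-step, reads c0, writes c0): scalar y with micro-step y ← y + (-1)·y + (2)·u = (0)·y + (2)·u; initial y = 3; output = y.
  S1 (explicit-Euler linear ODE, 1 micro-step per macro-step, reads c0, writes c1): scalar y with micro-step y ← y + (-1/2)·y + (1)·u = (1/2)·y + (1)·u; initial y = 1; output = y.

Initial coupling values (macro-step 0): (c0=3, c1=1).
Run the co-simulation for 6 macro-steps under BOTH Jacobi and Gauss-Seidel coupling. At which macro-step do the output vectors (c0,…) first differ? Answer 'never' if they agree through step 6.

[Jacobi] macro 1: S0 reads c0=3 → after 2×micro: 6; S1 reads c0=3 → after 1×micro: 7/2 ⇒ (c0=6, c1=7/2)
[Jacobi] macro 2: S0 reads c0=6 → after 2×micro: 12; S1 reads c0=6 → after 1×micro: 31/4 ⇒ (c0=12, c1=31/4)
[Jacobi] macro 3: S0 reads c0=12 → after 2×micro: 24; S1 reads c0=12 → after 1×micro: 127/8 ⇒ (c0=24, c1=127/8)
[Jacobi] macro 4: S0 reads c0=24 → after 2×micro: 48; S1 reads c0=24 → after 1×micro: 511/16 ⇒ (c0=48, c1=511/16)
[Jacobi] macro 5: S0 reads c0=48 → after 2×micro: 96; S1 reads c0=48 → after 1×micro: 2047/32 ⇒ (c0=96, c1=2047/32)
[Jacobi] macro 6: S0 reads c0=96 → after 2×micro: 192; S1 reads c0=96 → after 1×micro: 8191/64 ⇒ (c0=192, c1=8191/64)
[Gauss-Seidel] macro 1: S0 reads c0=3 → after 2×micro: 6; S1 reads c0=6 → after 1×micro: 13/2 ⇒ (c0=6, c1=13/2)
[Gauss-Seidel] macro 2: S0 reads c0=6 → after 2×micro: 12; S1 reads c0=12 → after 1×micro: 61/4 ⇒ (c0=12, c1=61/4)
[Gauss-Seidel] macro 3: S0 reads c0=12 → after 2×micro: 24; S1 reads c0=24 → after 1×micro: 253/8 ⇒ (c0=24, c1=253/8)
[Gauss-Seidel] macro 4: S0 reads c0=24 → after 2×micro: 48; S1 reads c0=48 → after 1×micro: 1021/16 ⇒ (c0=48, c1=1021/16)
[Gauss-Seidel] macro 5: S0 reads c0=48 → after 2×micro: 96; S1 reads c0=96 → after 1×micro: 4093/32 ⇒ (c0=96, c1=4093/32)
[Gauss-Seidel] macro 6: S0 reads c0=96 → after 2×micro: 192; S1 reads c0=192 → after 1×micro: 16381/64 ⇒ (c0=192, c1=16381/64)

first divergence at macro-step: 1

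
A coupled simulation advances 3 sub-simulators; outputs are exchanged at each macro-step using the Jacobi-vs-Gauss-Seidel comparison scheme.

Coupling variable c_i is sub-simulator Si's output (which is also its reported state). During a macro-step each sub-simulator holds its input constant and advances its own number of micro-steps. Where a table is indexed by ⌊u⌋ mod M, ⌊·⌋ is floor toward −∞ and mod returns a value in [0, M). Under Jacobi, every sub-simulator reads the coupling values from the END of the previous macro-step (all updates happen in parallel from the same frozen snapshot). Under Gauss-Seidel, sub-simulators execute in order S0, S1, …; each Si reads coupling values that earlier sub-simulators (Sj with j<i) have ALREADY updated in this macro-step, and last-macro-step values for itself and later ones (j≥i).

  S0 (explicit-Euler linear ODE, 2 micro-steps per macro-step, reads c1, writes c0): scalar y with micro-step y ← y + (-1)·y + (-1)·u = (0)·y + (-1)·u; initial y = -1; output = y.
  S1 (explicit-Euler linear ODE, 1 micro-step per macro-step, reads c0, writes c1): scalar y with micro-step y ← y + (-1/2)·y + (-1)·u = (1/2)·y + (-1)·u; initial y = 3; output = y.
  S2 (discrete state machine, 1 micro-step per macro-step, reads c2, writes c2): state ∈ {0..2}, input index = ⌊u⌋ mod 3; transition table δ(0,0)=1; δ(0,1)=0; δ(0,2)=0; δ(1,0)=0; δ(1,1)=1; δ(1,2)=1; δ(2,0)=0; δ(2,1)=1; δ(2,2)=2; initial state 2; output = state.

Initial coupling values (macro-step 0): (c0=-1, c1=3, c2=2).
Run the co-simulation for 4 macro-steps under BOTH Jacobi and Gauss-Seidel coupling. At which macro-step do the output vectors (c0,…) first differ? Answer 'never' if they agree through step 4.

first divergence at macro-step: 1

[Jacobi] macro 1: S0 reads c1=3 → after 2×micro: -3; S1 reads c0=-1 → after 1×micro: 5/2; S2 reads c2=2 → after 1×micro: 2 ⇒ (c0=-3, c1=5/2, c2=2)
[Jacobi] macro 2: S0 reads c1=5/2 → after 2×micro: -5/2; S1 reads c0=-3 → after 1×micro: 17/4; S2 reads c2=2 → after 1×micro: 2 ⇒ (c0=-5/2, c1=17/4, c2=2)
[Jacobi] macro 3: S0 reads c1=17/4 → after 2×micro: -17/4; S1 reads c0=-5/2 → after 1×micro: 37/8; S2 reads c2=2 → after 1×micro: 2 ⇒ (c0=-17/4, c1=37/8, c2=2)
[Jacobi] macro 4: S0 reads c1=37/8 → after 2×micro: -37/8; S1 reads c0=-17/4 → after 1×micro: 105/16; S2 reads c2=2 → after 1×micro: 2 ⇒ (c0=-37/8, c1=105/16, c2=2)
[Gauss-Seidel] macro 1: S0 reads c1=3 → after 2×micro: -3; S1 reads c0=-3 → after 1×micro: 9/2; S2 reads c2=2 → after 1×micro: 2 ⇒ (c0=-3, c1=9/2, c2=2)
[Gauss-Seidel] macro 2: S0 reads c1=9/2 → after 2×micro: -9/2; S1 reads c0=-9/2 → after 1×micro: 27/4; S2 reads c2=2 → after 1×micro: 2 ⇒ (c0=-9/2, c1=27/4, c2=2)
[Gauss-Seidel] macro 3: S0 reads c1=27/4 → after 2×micro: -27/4; S1 reads c0=-27/4 → after 1×micro: 81/8; S2 reads c2=2 → after 1×micro: 2 ⇒ (c0=-27/4, c1=81/8, c2=2)
[Gauss-Seidel] macro 4: S0 reads c1=81/8 → after 2×micro: -81/8; S1 reads c0=-81/8 → after 1×micro: 243/16; S2 reads c2=2 → after 1×micro: 2 ⇒ (c0=-81/8, c1=243/16, c2=2)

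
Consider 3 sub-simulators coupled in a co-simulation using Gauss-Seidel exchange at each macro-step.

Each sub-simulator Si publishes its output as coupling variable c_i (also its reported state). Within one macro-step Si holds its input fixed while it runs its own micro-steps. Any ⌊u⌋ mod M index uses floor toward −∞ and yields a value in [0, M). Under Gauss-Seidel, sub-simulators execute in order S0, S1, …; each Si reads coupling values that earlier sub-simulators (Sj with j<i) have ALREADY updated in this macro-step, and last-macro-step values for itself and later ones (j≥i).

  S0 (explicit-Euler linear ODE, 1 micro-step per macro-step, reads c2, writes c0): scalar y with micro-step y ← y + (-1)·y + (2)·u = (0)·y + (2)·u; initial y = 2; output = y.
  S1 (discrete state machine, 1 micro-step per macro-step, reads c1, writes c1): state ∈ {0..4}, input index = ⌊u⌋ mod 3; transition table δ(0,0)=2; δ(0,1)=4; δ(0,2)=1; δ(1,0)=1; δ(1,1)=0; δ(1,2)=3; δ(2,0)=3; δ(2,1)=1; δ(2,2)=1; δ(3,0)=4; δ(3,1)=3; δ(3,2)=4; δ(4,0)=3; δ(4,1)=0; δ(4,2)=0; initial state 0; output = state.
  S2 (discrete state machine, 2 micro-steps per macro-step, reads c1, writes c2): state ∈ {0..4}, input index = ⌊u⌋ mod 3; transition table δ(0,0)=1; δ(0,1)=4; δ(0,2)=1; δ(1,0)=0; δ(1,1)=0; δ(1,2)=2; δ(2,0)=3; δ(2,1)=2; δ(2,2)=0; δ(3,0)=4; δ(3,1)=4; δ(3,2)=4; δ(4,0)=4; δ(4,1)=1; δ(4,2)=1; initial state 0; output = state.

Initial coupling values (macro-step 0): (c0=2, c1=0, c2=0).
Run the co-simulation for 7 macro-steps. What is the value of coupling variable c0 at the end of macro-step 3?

c0 at macro-step 3 = 4

macro 1: S0 reads c2=0 → after 1×micro: 0; S1 reads c1=0 → after 1×micro: 2; S2 reads c1=2 → after 2×micro: 2 ⇒ (c0=0, c1=2, c2=2)
macro 2: S0 reads c2=2 → after 1×micro: 4; S1 reads c1=2 → after 1×micro: 1; S2 reads c1=1 → after 2×micro: 2 ⇒ (c0=4, c1=1, c2=2)
macro 3: S0 reads c2=2 → after 1×micro: 4; S1 reads c1=1 → after 1×micro: 0; S2 reads c1=0 → after 2×micro: 4 ⇒ (c0=4, c1=0, c2=4)
macro 4: S0 reads c2=4 → after 1×micro: 8; S1 reads c1=0 → after 1×micro: 2; S2 reads c1=2 → after 2×micro: 2 ⇒ (c0=8, c1=2, c2=2)
macro 5: S0 reads c2=2 → after 1×micro: 4; S1 reads c1=2 → after 1×micro: 1; S2 reads c1=1 → after 2×micro: 2 ⇒ (c0=4, c1=1, c2=2)
macro 6: S0 reads c2=2 → after 1×micro: 4; S1 reads c1=1 → after 1×micro: 0; S2 reads c1=0 → after 2×micro: 4 ⇒ (c0=4, c1=0, c2=4)
macro 7: S0 reads c2=4 → after 1×micro: 8; S1 reads c1=0 → after 1×micro: 2; S2 reads c1=2 → after 2×micro: 2 ⇒ (c0=8, c1=2, c2=2)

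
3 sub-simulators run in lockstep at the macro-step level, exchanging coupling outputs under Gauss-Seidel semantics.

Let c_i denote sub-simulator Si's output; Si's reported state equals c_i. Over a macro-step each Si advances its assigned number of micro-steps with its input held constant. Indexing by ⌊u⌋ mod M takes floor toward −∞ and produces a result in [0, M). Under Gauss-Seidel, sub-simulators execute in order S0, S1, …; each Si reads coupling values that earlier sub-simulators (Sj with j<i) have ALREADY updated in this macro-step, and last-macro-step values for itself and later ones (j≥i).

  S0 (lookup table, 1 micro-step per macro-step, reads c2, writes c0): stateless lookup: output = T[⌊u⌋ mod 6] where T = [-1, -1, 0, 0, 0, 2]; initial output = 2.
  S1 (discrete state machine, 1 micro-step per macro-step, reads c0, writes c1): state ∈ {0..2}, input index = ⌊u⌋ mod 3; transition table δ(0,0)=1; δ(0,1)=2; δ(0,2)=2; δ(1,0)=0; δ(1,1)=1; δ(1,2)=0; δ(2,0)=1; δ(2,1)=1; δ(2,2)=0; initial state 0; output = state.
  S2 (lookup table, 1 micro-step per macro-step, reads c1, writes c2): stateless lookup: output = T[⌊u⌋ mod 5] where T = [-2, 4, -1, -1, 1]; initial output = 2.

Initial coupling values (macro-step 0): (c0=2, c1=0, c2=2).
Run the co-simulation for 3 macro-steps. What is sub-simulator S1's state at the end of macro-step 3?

S1 state at macro-step 3 = 1

macro 1: S0 reads c2=2 → after 1×micro: 0; S1 reads c0=0 → after 1×micro: 1; S2 reads c1=1 → after 1×micro: 4 ⇒ (c0=0, c1=1, c2=4)
macro 2: S0 reads c2=4 → after 1×micro: 0; S1 reads c0=0 → after 1×micro: 0; S2 reads c1=0 → after 1×micro: -2 ⇒ (c0=0, c1=0, c2=-2)
macro 3: S0 reads c2=-2 → after 1×micro: 0; S1 reads c0=0 → after 1×micro: 1; S2 reads c1=1 → after 1×micro: 4 ⇒ (c0=0, c1=1, c2=4)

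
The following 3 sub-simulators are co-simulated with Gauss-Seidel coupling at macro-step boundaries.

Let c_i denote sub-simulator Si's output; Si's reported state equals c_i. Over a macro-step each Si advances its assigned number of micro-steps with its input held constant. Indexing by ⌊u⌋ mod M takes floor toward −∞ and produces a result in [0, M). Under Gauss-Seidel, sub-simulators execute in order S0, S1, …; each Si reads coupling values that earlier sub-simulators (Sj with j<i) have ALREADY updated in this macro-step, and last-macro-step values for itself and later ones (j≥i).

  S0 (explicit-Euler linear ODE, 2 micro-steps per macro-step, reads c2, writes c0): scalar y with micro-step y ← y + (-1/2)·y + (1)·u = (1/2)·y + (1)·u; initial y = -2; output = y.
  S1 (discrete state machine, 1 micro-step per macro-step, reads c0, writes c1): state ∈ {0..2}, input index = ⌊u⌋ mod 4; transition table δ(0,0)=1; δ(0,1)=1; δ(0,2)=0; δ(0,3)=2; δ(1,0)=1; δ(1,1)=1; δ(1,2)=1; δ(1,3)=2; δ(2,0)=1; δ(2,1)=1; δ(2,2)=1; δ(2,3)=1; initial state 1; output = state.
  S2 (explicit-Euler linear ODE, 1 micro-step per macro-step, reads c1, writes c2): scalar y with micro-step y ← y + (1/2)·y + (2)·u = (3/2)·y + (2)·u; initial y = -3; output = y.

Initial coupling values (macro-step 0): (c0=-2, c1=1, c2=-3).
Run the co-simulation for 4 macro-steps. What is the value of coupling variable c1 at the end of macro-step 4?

macro 1: S0 reads c2=-3 → after 2×micro: -5; S1 reads c0=-5 → after 1×micro: 2; S2 reads c1=2 → after 1×micro: -1/2 ⇒ (c0=-5, c1=2, c2=-1/2)
macro 2: S0 reads c2=-1/2 → after 2×micro: -2; S1 reads c0=-2 → after 1×micro: 1; S2 reads c1=1 → after 1×micro: 5/4 ⇒ (c0=-2, c1=1, c2=5/4)
macro 3: S0 reads c2=5/4 → after 2×micro: 11/8; S1 reads c0=11/8 → after 1×micro: 1; S2 reads c1=1 → after 1×micro: 31/8 ⇒ (c0=11/8, c1=1, c2=31/8)
macro 4: S0 reads c2=31/8 → after 2×micro: 197/32; S1 reads c0=197/32 → after 1×micro: 1; S2 reads c1=1 → after 1×micro: 125/16 ⇒ (c0=197/32, c1=1, c2=125/16)

c1 at macro-step 4 = 1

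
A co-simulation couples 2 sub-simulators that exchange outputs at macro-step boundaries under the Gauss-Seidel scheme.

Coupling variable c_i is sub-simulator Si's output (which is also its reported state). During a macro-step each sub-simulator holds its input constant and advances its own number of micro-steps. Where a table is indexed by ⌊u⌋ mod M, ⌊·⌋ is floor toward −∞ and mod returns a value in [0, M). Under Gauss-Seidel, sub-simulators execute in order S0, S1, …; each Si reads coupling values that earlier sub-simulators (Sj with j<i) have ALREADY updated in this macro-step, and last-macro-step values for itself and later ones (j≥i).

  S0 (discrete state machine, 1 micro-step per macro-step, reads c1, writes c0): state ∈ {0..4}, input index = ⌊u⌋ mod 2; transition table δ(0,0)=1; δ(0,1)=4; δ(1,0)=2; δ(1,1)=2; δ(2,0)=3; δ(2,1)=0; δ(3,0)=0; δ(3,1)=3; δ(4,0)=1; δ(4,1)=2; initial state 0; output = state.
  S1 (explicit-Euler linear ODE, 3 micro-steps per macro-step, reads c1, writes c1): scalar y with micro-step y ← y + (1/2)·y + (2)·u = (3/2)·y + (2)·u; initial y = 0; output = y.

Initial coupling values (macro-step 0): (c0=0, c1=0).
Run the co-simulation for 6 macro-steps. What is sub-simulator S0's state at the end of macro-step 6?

S0 state at macro-step 6 = 2

macro 1: S0 reads c1=0 → after 1×micro: 1; S1 reads c1=0 → after 3×micro: 0 ⇒ (c0=1, c1=0)
macro 2: S0 reads c1=0 → after 1×micro: 2; S1 reads c1=0 → after 3×micro: 0 ⇒ (c0=2, c1=0)
macro 3: S0 reads c1=0 → after 1×micro: 3; S1 reads c1=0 → after 3×micro: 0 ⇒ (c0=3, c1=0)
macro 4: S0 reads c1=0 → after 1×micro: 0; S1 reads c1=0 → after 3×micro: 0 ⇒ (c0=0, c1=0)
macro 5: S0 reads c1=0 → after 1×micro: 1; S1 reads c1=0 → after 3×micro: 0 ⇒ (c0=1, c1=0)
macro 6: S0 reads c1=0 → after 1×micro: 2; S1 reads c1=0 → after 3×micro: 0 ⇒ (c0=2, c1=0)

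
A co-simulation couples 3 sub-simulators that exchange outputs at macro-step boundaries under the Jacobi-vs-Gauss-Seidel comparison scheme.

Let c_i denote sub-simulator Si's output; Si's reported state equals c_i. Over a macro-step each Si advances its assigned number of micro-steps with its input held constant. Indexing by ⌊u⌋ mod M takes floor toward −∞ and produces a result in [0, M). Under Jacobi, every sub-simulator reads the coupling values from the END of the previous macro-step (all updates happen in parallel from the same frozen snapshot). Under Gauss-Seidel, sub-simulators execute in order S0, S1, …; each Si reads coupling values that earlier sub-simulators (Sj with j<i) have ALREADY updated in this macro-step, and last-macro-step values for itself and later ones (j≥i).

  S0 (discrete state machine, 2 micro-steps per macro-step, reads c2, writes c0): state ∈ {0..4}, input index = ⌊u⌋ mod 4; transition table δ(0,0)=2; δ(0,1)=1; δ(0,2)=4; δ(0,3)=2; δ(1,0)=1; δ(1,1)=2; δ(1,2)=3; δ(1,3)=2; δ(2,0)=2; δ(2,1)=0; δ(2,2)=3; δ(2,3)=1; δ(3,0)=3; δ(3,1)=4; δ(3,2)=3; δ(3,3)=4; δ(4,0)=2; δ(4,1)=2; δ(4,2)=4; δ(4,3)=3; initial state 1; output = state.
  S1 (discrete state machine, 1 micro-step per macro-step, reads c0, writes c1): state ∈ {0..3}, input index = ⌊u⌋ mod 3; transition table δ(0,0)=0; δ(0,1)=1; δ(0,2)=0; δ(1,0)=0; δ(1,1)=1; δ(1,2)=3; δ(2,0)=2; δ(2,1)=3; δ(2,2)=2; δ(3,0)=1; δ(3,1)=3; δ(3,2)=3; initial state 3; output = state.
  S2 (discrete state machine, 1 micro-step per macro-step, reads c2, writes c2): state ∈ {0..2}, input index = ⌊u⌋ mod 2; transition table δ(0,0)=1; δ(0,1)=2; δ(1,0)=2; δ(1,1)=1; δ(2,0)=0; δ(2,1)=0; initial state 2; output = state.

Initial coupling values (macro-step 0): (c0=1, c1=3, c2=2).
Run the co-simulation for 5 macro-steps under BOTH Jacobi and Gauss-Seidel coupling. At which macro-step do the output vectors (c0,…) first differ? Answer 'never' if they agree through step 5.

first divergence at macro-step: 1

[Jacobi] macro 1: S0 reads c2=2 → after 2×micro: 3; S1 reads c0=1 → after 1×micro: 3; S2 reads c2=2 → after 1×micro: 0 ⇒ (c0=3, c1=3, c2=0)
[Jacobi] macro 2: S0 reads c2=0 → after 2×micro: 3; S1 reads c0=3 → after 1×micro: 1; S2 reads c2=0 → after 1×micro: 1 ⇒ (c0=3, c1=1, c2=1)
[Jacobi] macro 3: S0 reads c2=1 → after 2×micro: 2; S1 reads c0=3 → after 1×micro: 0; S2 reads c2=1 → after 1×micro: 1 ⇒ (c0=2, c1=0, c2=1)
[Jacobi] macro 4: S0 reads c2=1 → after 2×micro: 1; S1 reads c0=2 → after 1×micro: 0; S2 reads c2=1 → after 1×micro: 1 ⇒ (c0=1, c1=0, c2=1)
[Jacobi] macro 5: S0 reads c2=1 → after 2×micro: 0; S1 reads c0=1 → after 1×micro: 1; S2 reads c2=1 → after 1×micro: 1 ⇒ (c0=0, c1=1, c2=1)
[Gauss-Seidel] macro 1: S0 reads c2=2 → after 2×micro: 3; S1 reads c0=3 → after 1×micro: 1; S2 reads c2=2 → after 1×micro: 0 ⇒ (c0=3, c1=1, c2=0)
[Gauss-Seidel] macro 2: S0 reads c2=0 → after 2×micro: 3; S1 reads c0=3 → after 1×micro: 0; S2 reads c2=0 → after 1×micro: 1 ⇒ (c0=3, c1=0, c2=1)
[Gauss-Seidel] macro 3: S0 reads c2=1 → after 2×micro: 2; S1 reads c0=2 → after 1×micro: 0; S2 reads c2=1 → after 1×micro: 1 ⇒ (c0=2, c1=0, c2=1)
[Gauss-Seidel] macro 4: S0 reads c2=1 → after 2×micro: 1; S1 reads c0=1 → after 1×micro: 1; S2 reads c2=1 → after 1×micro: 1 ⇒ (c0=1, c1=1, c2=1)
[Gauss-Seidel] macro 5: S0 reads c2=1 → after 2×micro: 0; S1 reads c0=0 → after 1×micro: 0; S2 reads c2=1 → after 1×micro: 1 ⇒ (c0=0, c1=0, c2=1)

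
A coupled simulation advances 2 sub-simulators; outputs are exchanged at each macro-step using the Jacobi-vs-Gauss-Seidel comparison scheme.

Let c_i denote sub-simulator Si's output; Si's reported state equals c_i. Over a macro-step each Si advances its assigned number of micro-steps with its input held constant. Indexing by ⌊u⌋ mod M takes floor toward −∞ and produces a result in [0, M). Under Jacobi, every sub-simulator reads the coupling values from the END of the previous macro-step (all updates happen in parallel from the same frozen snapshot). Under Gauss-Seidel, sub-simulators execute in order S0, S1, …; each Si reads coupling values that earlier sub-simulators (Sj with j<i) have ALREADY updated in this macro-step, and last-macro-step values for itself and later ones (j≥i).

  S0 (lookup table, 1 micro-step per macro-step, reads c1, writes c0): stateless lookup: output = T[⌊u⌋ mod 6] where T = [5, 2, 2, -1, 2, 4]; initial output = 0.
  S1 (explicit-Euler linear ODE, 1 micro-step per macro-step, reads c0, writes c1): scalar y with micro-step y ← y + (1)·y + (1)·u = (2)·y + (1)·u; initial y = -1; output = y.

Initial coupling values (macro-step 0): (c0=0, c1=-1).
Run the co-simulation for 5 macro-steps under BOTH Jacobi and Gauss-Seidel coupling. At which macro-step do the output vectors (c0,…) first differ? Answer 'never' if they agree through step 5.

[Jacobi] macro 1: S0 reads c1=-1 → after 1×micro: 4; S1 reads c0=0 → after 1×micro: -2 ⇒ (c0=4, c1=-2)
[Jacobi] macro 2: S0 reads c1=-2 → after 1×micro: 2; S1 reads c0=4 → after 1×micro: 0 ⇒ (c0=2, c1=0)
[Jacobi] macro 3: S0 reads c1=0 → after 1×micro: 5; S1 reads c0=2 → after 1×micro: 2 ⇒ (c0=5, c1=2)
[Jacobi] macro 4: S0 reads c1=2 → after 1×micro: 2; S1 reads c0=5 → after 1×micro: 9 ⇒ (c0=2, c1=9)
[Jacobi] macro 5: S0 reads c1=9 → after 1×micro: -1; S1 reads c0=2 → after 1×micro: 20 ⇒ (c0=-1, c1=20)
[Gauss-Seidel] macro 1: S0 reads c1=-1 → after 1×micro: 4; S1 reads c0=4 → after 1×micro: 2 ⇒ (c0=4, c1=2)
[Gauss-Seidel] macro 2: S0 reads c1=2 → after 1×micro: 2; S1 reads c0=2 → after 1×micro: 6 ⇒ (c0=2, c1=6)
[Gauss-Seidel] macro 3: S0 reads c1=6 → after 1×micro: 5; S1 reads c0=5 → after 1×micro: 17 ⇒ (c0=5, c1=17)
[Gauss-Seidel] macro 4: S0 reads c1=17 → after 1×micro: 4; S1 reads c0=4 → after 1×micro: 38 ⇒ (c0=4, c1=38)
[Gauss-Seidel] macro 5: S0 reads c1=38 → after 1×micro: 2; S1 reads c0=2 → after 1×micro: 78 ⇒ (c0=2, c1=78)

first divergence at macro-step: 1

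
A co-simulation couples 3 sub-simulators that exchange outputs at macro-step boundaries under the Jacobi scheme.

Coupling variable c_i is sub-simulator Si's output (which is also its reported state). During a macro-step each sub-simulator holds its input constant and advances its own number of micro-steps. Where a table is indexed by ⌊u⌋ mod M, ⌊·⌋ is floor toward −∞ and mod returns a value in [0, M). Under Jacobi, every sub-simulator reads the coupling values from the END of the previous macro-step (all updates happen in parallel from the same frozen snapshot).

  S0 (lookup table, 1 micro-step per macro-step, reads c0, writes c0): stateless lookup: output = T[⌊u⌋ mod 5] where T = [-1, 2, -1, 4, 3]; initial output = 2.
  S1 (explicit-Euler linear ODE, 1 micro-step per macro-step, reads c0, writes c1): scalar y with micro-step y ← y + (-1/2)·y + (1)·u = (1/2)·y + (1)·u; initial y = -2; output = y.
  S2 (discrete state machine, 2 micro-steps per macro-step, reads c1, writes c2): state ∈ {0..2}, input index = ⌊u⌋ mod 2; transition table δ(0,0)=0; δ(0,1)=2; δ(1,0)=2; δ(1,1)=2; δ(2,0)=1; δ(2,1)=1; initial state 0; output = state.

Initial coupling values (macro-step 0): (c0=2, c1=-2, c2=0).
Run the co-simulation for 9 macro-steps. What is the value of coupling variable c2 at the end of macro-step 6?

c2 at macro-step 6 = 1

macro 1: S0 reads c0=2 → after 1×micro: -1; S1 reads c0=2 → after 1×micro: 1; S2 reads c1=-2 → after 2×micro: 0 ⇒ (c0=-1, c1=1, c2=0)
macro 2: S0 reads c0=-1 → after 1×micro: 3; S1 reads c0=-1 → after 1×micro: -1/2; S2 reads c1=1 → after 2×micro: 1 ⇒ (c0=3, c1=-1/2, c2=1)
macro 3: S0 reads c0=3 → after 1×micro: 4; S1 reads c0=3 → after 1×micro: 11/4; S2 reads c1=-1/2 → after 2×micro: 1 ⇒ (c0=4, c1=11/4, c2=1)
macro 4: S0 reads c0=4 → after 1×micro: 3; S1 reads c0=4 → after 1×micro: 43/8; S2 reads c1=11/4 → after 2×micro: 1 ⇒ (c0=3, c1=43/8, c2=1)
macro 5: S0 reads c0=3 → after 1×micro: 4; S1 reads c0=3 → after 1×micro: 91/16; S2 reads c1=43/8 → after 2×micro: 1 ⇒ (c0=4, c1=91/16, c2=1)
macro 6: S0 reads c0=4 → after 1×micro: 3; S1 reads c0=4 → after 1×micro: 219/32; S2 reads c1=91/16 → after 2×micro: 1 ⇒ (c0=3, c1=219/32, c2=1)
macro 7: S0 reads c0=3 → after 1×micro: 4; S1 reads c0=3 → after 1×micro: 411/64; S2 reads c1=219/32 → after 2×micro: 1 ⇒ (c0=4, c1=411/64, c2=1)
macro 8: S0 reads c0=4 → after 1×micro: 3; S1 reads c0=4 → after 1×micro: 923/128; S2 reads c1=411/64 → after 2×micro: 1 ⇒ (c0=3, c1=923/128, c2=1)
macro 9: S0 reads c0=3 → after 1×micro: 4; S1 reads c0=3 → after 1×micro: 1691/256; S2 reads c1=923/128 → after 2×micro: 1 ⇒ (c0=4, c1=1691/256, c2=1)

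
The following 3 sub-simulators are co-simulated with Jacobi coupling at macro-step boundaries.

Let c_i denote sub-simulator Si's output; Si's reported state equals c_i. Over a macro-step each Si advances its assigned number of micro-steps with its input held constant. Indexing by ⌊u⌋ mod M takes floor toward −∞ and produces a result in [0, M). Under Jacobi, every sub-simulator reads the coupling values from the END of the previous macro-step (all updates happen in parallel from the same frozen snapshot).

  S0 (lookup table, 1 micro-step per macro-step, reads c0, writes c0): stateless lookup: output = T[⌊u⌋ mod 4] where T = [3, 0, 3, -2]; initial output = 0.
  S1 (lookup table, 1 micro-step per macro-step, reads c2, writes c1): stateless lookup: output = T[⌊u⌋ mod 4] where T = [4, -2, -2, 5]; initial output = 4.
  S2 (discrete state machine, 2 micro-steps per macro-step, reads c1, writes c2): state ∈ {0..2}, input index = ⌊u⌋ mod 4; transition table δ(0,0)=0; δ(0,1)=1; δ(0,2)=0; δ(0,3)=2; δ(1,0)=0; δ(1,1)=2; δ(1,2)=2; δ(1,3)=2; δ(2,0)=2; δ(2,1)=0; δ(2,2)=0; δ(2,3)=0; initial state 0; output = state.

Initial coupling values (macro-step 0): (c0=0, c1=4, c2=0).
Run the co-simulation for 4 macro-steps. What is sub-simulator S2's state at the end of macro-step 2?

macro 1: S0 reads c0=0 → after 1×micro: 3; S1 reads c2=0 → after 1×micro: 4; S2 reads c1=4 → after 2×micro: 0 ⇒ (c0=3, c1=4, c2=0)
macro 2: S0 reads c0=3 → after 1×micro: -2; S1 reads c2=0 → after 1×micro: 4; S2 reads c1=4 → after 2×micro: 0 ⇒ (c0=-2, c1=4, c2=0)
macro 3: S0 reads c0=-2 → after 1×micro: 3; S1 reads c2=0 → after 1×micro: 4; S2 reads c1=4 → after 2×micro: 0 ⇒ (c0=3, c1=4, c2=0)
macro 4: S0 reads c0=3 → after 1×micro: -2; S1 reads c2=0 → after 1×micro: 4; S2 reads c1=4 → after 2×micro: 0 ⇒ (c0=-2, c1=4, c2=0)

S2 state at macro-step 2 = 0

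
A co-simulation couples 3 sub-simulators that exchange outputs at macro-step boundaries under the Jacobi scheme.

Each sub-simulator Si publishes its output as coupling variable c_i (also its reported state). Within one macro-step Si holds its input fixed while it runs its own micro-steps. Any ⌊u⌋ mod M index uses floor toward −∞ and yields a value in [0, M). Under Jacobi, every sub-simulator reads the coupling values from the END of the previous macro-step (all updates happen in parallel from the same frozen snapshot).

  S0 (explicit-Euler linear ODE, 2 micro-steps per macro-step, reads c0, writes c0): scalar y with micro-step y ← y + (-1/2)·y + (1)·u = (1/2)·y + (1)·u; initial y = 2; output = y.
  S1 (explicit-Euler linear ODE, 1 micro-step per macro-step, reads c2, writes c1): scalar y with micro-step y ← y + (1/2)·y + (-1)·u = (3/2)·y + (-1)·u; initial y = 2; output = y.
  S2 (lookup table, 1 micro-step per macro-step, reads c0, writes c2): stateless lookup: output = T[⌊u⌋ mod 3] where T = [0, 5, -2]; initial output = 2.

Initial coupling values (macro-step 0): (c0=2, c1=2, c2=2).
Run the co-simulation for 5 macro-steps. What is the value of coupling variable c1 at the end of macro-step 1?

macro 1: S0 reads c0=2 → after 2×micro: 7/2; S1 reads c2=2 → after 1×micro: 1; S2 reads c0=2 → after 1×micro: -2 ⇒ (c0=7/2, c1=1, c2=-2)
macro 2: S0 reads c0=7/2 → after 2×micro: 49/8; S1 reads c2=-2 → after 1×micro: 7/2; S2 reads c0=7/2 → after 1×micro: 0 ⇒ (c0=49/8, c1=7/2, c2=0)
macro 3: S0 reads c0=49/8 → after 2×micro: 343/32; S1 reads c2=0 → after 1×micro: 21/4; S2 reads c0=49/8 → after 1×micro: 0 ⇒ (c0=343/32, c1=21/4, c2=0)
macro 4: S0 reads c0=343/32 → after 2×micro: 2401/128; S1 reads c2=0 → after 1×micro: 63/8; S2 reads c0=343/32 → after 1×micro: 5 ⇒ (c0=2401/128, c1=63/8, c2=5)
macro 5: S0 reads c0=2401/128 → after 2×micro: 16807/512; S1 reads c2=5 → after 1×micro: 109/16; S2 reads c0=2401/128 → after 1×micro: 0 ⇒ (c0=16807/512, c1=109/16, c2=0)

c1 at macro-step 1 = 1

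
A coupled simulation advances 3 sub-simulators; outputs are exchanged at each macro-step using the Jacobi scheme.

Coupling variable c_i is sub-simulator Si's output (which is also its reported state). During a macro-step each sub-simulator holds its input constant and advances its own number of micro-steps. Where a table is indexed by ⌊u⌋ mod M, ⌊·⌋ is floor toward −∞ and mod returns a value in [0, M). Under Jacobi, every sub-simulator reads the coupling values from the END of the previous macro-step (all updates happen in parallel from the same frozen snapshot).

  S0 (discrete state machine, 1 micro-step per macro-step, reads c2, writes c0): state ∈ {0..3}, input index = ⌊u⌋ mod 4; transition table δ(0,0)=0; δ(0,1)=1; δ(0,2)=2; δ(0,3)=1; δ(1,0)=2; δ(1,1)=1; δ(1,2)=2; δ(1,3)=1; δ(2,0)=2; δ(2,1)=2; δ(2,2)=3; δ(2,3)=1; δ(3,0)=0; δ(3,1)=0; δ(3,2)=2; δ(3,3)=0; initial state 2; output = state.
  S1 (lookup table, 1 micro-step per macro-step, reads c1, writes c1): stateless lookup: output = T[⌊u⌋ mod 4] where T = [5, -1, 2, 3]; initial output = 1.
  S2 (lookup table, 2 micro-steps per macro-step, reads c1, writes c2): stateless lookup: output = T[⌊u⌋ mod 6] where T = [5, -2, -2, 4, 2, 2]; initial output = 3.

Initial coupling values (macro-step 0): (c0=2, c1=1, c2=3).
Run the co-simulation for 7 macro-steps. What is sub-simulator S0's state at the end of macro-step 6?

S0 state at macro-step 6 = 0

macro 1: S0 reads c2=3 → after 1×micro: 1; S1 reads c1=1 → after 1×micro: -1; S2 reads c1=1 → after 2×micro: -2 ⇒ (c0=1, c1=-1, c2=-2)
macro 2: S0 reads c2=-2 → after 1×micro: 2; S1 reads c1=-1 → after 1×micro: 3; S2 reads c1=-1 → after 2×micro: 2 ⇒ (c0=2, c1=3, c2=2)
macro 3: S0 reads c2=2 → after 1×micro: 3; S1 reads c1=3 → after 1×micro: 3; S2 reads c1=3 → after 2×micro: 4 ⇒ (c0=3, c1=3, c2=4)
macro 4: S0 reads c2=4 → after 1×micro: 0; S1 reads c1=3 → after 1×micro: 3; S2 reads c1=3 → after 2×micro: 4 ⇒ (c0=0, c1=3, c2=4)
macro 5: S0 reads c2=4 → after 1×micro: 0; S1 reads c1=3 → after 1×micro: 3; S2 reads c1=3 → after 2×micro: 4 ⇒ (c0=0, c1=3, c2=4)
macro 6: S0 reads c2=4 → after 1×micro: 0; S1 reads c1=3 → after 1×micro: 3; S2 reads c1=3 → after 2×micro: 4 ⇒ (c0=0, c1=3, c2=4)
macro 7: S0 reads c2=4 → after 1×micro: 0; S1 reads c1=3 → after 1×micro: 3; S2 reads c1=3 → after 2×micro: 4 ⇒ (c0=0, c1=3, c2=4)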